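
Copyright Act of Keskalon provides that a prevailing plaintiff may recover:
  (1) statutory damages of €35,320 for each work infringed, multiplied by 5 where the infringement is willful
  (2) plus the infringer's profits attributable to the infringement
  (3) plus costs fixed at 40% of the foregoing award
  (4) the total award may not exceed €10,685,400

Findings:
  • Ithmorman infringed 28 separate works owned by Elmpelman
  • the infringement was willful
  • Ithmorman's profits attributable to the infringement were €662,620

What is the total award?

€7,850,388

Statutory damages: 28 × €35,320 = €988,960
Multiplied by 5: 5 × €988,960 = €4,944,800
Combined award: €4,944,800 + €662,620 = €5,607,420
Costs: 40% of €5,607,420 = €2,242,968
Award plus costs: €5,607,420 + €2,242,968 = €7,850,388
Cap at €10,685,400: €7,850,388 is within the cap, no reduction.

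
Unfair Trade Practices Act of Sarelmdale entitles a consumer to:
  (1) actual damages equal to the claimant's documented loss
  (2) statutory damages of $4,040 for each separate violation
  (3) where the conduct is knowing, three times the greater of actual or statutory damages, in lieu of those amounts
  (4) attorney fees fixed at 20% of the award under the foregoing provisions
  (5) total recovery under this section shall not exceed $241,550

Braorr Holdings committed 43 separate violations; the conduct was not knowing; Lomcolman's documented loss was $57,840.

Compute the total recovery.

Statutory damages: 43 × $4,040 = $173,720
Conduct not knowing: the in-lieu enhancement does not apply.
Actual plus statutory damages: $57,840 + $173,720 = $231,560
Attorney fees: 20% of $231,560 = $46,312
Total before cap: $231,560 + $46,312 = $277,872
Cap at $241,550: $277,872 exceeds the cap → $241,550

$241,550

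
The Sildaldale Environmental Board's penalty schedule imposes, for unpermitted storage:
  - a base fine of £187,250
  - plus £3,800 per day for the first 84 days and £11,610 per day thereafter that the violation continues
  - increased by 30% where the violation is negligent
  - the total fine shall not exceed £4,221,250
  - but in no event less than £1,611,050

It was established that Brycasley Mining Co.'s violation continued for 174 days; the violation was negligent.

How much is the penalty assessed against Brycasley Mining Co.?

First 84 days: 84 × £3,800 = £319,200
Remaining days: (174 − 84) × £11,610 = £1,044,900
Per-day component: £319,200 + £1,044,900 = £1,364,100
Base plus per-day: £187,250 + £1,364,100 = £1,551,350
Enhancement: 30% of £1,551,350 = £465,405
Enhanced fine: £1,551,350 + £465,405 = £2,016,755
Cap at £4,221,250: £2,016,755 is within the cap, no reduction.
Minimum £1,611,050: £2,016,755 meets the minimum, no increase.

£2,016,755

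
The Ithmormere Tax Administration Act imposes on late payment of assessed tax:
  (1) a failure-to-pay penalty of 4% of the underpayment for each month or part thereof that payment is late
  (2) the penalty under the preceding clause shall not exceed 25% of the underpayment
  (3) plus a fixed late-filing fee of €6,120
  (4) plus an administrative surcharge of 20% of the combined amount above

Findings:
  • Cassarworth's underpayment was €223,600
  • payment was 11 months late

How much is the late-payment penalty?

€74,424

Accrued rate: 4% × 11 = 44%, capped at 25% → 25%
Failure-to-pay penalty: 25% of €223,600 = €55,900
Penalty before surcharge: €55,900 + €6,120 = €62,020
Administrative surcharge: 20% of €62,020 = €12,404
Total penalty: €62,020 + €12,404 = €74,424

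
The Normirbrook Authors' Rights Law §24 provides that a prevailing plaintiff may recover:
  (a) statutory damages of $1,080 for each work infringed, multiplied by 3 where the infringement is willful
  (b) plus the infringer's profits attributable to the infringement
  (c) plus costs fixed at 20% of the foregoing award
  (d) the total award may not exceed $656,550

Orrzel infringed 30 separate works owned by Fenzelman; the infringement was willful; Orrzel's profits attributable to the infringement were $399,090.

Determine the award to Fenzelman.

Award: $595,548

Statutory damages: 30 × $1,080 = $32,400
Trebled: 3 × $32,400 = $97,200
Combined award: $97,200 + $399,090 = $496,290
Costs: 20% of $496,290 = $99,258
Award plus costs: $496,290 + $99,258 = $595,548
Cap at $656,550: $595,548 is within the cap, no reduction.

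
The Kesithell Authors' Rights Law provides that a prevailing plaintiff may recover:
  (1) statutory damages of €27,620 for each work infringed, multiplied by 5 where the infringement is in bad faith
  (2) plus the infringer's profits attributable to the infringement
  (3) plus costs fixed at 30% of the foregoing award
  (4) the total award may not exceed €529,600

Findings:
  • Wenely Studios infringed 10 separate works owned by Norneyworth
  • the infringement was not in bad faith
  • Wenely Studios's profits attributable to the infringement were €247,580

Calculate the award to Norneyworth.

€529,600

Statutory damages: 10 × €27,620 = €276,200
Infringement not in bad faith: no ×5 enhancement.
Combined award: €276,200 + €247,580 = €523,780
Costs: 30% of €523,780 = €157,134
Award plus costs: €523,780 + €157,134 = €680,914
Cap at €529,600: €680,914 exceeds the cap → €529,600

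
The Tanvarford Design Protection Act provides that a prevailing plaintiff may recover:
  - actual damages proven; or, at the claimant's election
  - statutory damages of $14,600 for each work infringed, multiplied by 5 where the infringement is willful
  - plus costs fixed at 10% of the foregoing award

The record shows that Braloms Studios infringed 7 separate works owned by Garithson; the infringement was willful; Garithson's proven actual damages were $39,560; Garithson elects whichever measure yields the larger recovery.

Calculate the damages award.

$562,100

Statutory damages: 7 × $14,600 = $102,200
Multiplied by 5: 5 × $102,200 = $511,000
Greater of actual damages ($39,560) or enhanced statutory damages ($511,000): $511,000
Costs: 10% of $511,000 = $51,100
Award plus costs: $511,000 + $51,100 = $562,100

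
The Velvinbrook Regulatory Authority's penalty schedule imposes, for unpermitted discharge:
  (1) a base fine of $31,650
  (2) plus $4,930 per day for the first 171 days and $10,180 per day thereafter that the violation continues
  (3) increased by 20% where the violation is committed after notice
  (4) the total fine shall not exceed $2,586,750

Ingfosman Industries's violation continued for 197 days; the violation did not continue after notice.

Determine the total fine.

First 171 days: 171 × $4,930 = $843,030
Remaining days: (197 − 171) × $10,180 = $264,680
Per-day component: $843,030 + $264,680 = $1,107,710
Base plus per-day: $31,650 + $1,107,710 = $1,139,360
The violation did not continue after notice: no 20% increase.
Cap at $2,586,750: $1,139,360 is within the cap, no reduction.

Civil penalty: $1,139,360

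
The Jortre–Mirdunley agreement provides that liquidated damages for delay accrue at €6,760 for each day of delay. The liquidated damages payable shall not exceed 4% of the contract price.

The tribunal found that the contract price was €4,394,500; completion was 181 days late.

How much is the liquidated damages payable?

€175,780

Per-day damages: 181 × €6,760 = €1,223,560
Cap: 4% of €4,394,500 = €175,780
Cap at €175,780: €1,223,560 exceeds the cap → €175,780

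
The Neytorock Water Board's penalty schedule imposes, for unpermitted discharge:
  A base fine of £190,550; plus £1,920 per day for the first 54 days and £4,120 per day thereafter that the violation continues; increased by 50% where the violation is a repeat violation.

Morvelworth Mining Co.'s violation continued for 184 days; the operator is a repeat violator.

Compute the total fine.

First 54 days: 54 × £1,920 = £103,680
Remaining days: (184 − 54) × £4,120 = £535,600
Per-day component: £103,680 + £535,600 = £639,280
Base plus per-day: £190,550 + £639,280 = £829,830
Enhancement: 50% of £829,830 = £414,915
Enhanced fine: £829,830 + £414,915 = £1,244,745

£1,244,745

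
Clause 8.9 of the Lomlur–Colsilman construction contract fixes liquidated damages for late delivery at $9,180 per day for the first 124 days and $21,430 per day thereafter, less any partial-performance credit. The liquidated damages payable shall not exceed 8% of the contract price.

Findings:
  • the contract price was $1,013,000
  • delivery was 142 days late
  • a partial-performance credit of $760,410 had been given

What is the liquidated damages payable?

First 124 days: 124 × $9,180 = $1,138,320
Remaining days: (142 − 124) × $21,430 = $385,740
Accrued per-day damages: $1,138,320 + $385,740 = $1,524,060
Less partial-performance credit: $1,524,060 − $760,410 = $763,650
Cap: 8% of $1,013,000 = $81,040
Cap at $81,040: $763,650 exceeds the cap → $81,040

Liquidated damages: $81,040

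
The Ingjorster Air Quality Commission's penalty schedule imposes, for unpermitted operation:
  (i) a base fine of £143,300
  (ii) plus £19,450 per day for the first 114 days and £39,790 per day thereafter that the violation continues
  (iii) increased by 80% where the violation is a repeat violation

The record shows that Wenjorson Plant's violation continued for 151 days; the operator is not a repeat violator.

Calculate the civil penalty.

£3,832,830

First 114 days: 114 × £19,450 = £2,217,300
Remaining days: (151 − 114) × £39,790 = £1,472,230
Per-day component: £2,217,300 + £1,472,230 = £3,689,530
Base plus per-day: £143,300 + £3,689,530 = £3,832,830
The operator is not a repeat violator: no 80% increase.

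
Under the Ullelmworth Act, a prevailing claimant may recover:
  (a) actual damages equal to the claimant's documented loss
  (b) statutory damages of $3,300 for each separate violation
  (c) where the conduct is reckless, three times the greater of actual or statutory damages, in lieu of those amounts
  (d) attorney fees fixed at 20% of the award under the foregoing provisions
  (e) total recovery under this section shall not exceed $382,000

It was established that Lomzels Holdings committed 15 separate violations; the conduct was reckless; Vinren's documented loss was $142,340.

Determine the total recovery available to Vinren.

$382,000

Statutory damages: 15 × $3,300 = $49,500
Greater of actual damages ($142,340) or statutory damages ($49,500): $142,340
Trebled: 3 × $142,340 = $427,020
Attorney fees: 20% of $427,020 = $85,404
Total before cap: $427,020 + $85,404 = $512,424
Cap at $382,000: $512,424 exceeds the cap → $382,000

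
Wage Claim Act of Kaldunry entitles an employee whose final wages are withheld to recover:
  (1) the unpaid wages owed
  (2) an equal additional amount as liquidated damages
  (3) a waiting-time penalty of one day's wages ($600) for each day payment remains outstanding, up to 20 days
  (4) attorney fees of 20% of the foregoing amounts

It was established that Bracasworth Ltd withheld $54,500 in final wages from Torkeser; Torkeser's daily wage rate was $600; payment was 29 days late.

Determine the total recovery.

Total award: $145,200

Liquidated damages (equal amount): $54,500
Penalty days: min(29, 20) = 20
Waiting-time penalty: 20 × $600 = $12,000
Subtotal: $54,500 + $54,500 + $12,000 = $121,000
Attorney fees: 20% of $121,000 = $24,200
Total award: $121,000 + $24,200 = $145,200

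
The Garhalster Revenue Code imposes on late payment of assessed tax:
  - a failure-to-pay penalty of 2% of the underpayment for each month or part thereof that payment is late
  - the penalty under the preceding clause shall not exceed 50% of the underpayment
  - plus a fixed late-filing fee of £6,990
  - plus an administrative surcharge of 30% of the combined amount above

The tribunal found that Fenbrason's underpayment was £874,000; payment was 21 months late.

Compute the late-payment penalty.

£486,291

Accrued rate: 2% × 21 = 42%, capped at 50% → 42%
Failure-to-pay penalty: 42% of £874,000 = £367,080
Penalty before surcharge: £367,080 + £6,990 = £374,070
Administrative surcharge: 30% of £374,070 = £112,221
Total penalty: £374,070 + £112,221 = £486,291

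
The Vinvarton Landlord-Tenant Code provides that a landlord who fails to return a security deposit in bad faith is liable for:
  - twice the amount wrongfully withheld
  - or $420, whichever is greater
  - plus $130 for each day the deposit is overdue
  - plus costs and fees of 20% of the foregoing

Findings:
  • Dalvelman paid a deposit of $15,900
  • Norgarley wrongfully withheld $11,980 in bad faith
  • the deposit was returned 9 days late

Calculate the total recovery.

$30,156

Doubled: 2 × $11,980 = $23,960
Minimum $420: $23,960 meets the minimum, no increase.
Late-return penalty: 9 × $130 = $1,170
Damages plus late penalty: $23,960 + $1,170 = $25,130
Costs and fees: 20% of $25,130 = $5,026
Total recovery: $25,130 + $5,026 = $30,156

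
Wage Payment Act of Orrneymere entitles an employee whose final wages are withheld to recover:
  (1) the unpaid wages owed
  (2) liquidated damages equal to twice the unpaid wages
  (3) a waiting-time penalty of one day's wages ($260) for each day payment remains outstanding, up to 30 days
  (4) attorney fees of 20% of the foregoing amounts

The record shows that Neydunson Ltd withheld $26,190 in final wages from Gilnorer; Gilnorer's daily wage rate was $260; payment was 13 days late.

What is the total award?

Doubled: 2 × $26,190 = $52,380
Penalty days: min(13, 30) = 13
Waiting-time penalty: 13 × $260 = $3,380
Subtotal: $26,190 + $52,380 + $3,380 = $81,950
Attorney fees: 20% of $81,950 = $16,390
Total award: $81,950 + $16,390 = $98,340

$98,340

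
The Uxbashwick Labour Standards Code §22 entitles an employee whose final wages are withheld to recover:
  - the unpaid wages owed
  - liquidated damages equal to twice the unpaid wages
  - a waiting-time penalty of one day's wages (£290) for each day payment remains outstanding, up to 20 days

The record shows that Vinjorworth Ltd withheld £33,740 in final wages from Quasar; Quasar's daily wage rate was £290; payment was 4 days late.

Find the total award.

£102,380

Doubled: 2 × £33,740 = £67,480
Penalty days: min(4, 20) = 4
Waiting-time penalty: 4 × £290 = £1,160
Total award: £33,740 + £67,480 + £1,160 = £102,380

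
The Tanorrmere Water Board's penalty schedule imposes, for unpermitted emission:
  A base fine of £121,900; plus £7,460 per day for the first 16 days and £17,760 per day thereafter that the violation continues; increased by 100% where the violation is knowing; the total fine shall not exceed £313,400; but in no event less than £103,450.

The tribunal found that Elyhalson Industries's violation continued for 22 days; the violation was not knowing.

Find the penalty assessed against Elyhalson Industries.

First 16 days: 16 × £7,460 = £119,360
Remaining days: (22 − 16) × £17,760 = £106,560
Per-day component: £119,360 + £106,560 = £225,920
Base plus per-day: £121,900 + £225,920 = £347,820
The violation was not knowing: no 100% increase.
Cap at £313,400: £347,820 exceeds the cap → £313,400
Minimum £103,450: £313,400 meets the minimum, no increase.

£313,400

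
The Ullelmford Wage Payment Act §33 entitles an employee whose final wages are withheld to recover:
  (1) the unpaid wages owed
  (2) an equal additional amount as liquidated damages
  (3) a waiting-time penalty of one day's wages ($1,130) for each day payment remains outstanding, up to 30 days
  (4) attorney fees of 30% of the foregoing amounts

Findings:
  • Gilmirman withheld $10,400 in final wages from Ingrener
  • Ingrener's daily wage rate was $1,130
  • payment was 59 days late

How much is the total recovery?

$71,110

Liquidated damages (equal amount): $10,400
Penalty days: min(59, 30) = 30
Waiting-time penalty: 30 × $1,130 = $33,900
Subtotal: $10,400 + $10,400 + $33,900 = $54,700
Attorney fees: 30% of $54,700 = $16,410
Total award: $54,700 + $16,410 = $71,110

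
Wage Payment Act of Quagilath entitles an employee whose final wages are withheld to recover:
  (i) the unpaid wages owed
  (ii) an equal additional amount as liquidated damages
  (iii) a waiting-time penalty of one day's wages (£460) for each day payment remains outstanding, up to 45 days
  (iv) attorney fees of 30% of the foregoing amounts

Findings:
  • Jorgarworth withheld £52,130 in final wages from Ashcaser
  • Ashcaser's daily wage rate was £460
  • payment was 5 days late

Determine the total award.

Total award: £138,528

Liquidated damages (equal amount): £52,130
Penalty days: min(5, 45) = 5
Waiting-time penalty: 5 × £460 = £2,300
Subtotal: £52,130 + £52,130 + £2,300 = £106,560
Attorney fees: 30% of £106,560 = £31,968
Total award: £106,560 + £31,968 = £138,528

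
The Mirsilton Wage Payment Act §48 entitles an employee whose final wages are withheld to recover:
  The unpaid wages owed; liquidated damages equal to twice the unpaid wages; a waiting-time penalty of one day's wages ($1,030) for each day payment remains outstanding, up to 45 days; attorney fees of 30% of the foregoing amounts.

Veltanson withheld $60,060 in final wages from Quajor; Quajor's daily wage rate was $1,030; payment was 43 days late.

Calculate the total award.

Doubled: 2 × $60,060 = $120,120
Penalty days: min(43, 45) = 43
Waiting-time penalty: 43 × $1,030 = $44,290
Subtotal: $60,060 + $120,120 + $44,290 = $224,470
Attorney fees: 30% of $224,470 = $67,341
Total award: $224,470 + $67,341 = $291,811

$291,811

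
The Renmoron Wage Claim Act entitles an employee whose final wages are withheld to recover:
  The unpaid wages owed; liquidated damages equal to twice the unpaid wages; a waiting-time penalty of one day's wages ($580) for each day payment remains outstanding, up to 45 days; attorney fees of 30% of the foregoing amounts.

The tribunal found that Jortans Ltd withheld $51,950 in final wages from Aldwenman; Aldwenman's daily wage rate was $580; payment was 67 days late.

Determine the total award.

Doubled: 2 × $51,950 = $103,900
Penalty days: min(67, 45) = 45
Waiting-time penalty: 45 × $580 = $26,100
Subtotal: $51,950 + $103,900 + $26,100 = $181,950
Attorney fees: 30% of $181,950 = $54,585
Total award: $181,950 + $54,585 = $236,535

$236,535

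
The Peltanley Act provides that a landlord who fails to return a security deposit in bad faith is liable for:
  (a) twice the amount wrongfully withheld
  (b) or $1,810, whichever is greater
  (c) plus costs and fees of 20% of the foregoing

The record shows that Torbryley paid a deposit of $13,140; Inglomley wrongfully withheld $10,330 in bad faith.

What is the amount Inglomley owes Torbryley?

Doubled: 2 × $10,330 = $20,660
Minimum $1,810: $20,660 meets the minimum, no increase.
Costs and fees: 20% of $20,660 = $4,132
Total recovery: $20,660 + $4,132 = $24,792

Recovery: $24,792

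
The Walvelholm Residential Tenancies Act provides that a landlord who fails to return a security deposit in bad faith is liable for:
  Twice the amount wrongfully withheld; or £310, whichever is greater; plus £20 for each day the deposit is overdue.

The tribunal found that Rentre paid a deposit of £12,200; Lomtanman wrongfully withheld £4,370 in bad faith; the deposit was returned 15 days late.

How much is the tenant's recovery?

£9,040

Doubled: 2 × £4,370 = £8,740
Minimum £310: £8,740 meets the minimum, no increase.
Late-return penalty: 15 × £20 = £300
Damages plus late penalty: £8,740 + £300 = £9,040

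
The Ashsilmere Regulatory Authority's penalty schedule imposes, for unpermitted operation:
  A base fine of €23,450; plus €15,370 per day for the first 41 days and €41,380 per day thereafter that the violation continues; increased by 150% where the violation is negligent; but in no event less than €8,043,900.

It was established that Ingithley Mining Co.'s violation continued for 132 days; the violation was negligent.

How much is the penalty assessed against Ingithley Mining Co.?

€11,048,000

First 41 days: 41 × €15,370 = €630,170
Remaining days: (132 − 41) × €41,380 = €3,765,580
Per-day component: €630,170 + €3,765,580 = €4,395,750
Base plus per-day: €23,450 + €4,395,750 = €4,419,200
Enhancement: 150% of €4,419,200 = €6,628,800
Enhanced fine: €4,419,200 + €6,628,800 = €11,048,000
Minimum €8,043,900: €11,048,000 meets the minimum, no increase.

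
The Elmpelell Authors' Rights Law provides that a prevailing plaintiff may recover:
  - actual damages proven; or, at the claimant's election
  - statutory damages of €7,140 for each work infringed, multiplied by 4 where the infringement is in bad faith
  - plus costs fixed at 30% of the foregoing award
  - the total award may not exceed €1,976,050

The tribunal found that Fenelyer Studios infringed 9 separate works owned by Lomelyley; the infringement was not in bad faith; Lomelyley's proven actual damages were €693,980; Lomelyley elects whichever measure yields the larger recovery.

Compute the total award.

Award: €902,174

Statutory damages: 9 × €7,140 = €64,260
Infringement not in bad faith: no ×4 enhancement.
Greater of actual damages (€693,980) or statutory damages (€64,260): €693,980
Costs: 30% of €693,980 = €208,194
Award plus costs: €693,980 + €208,194 = €902,174
Cap at €1,976,050: €902,174 is within the cap, no reduction.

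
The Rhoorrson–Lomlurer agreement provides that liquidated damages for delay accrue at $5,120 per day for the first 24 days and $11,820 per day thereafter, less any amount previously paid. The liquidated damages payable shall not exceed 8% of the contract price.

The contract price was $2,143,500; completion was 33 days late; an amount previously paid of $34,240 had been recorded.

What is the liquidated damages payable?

$171,480

First 24 days: 24 × $5,120 = $122,880
Remaining days: (33 − 24) × $11,820 = $106,380
Accrued per-day damages: $122,880 + $106,380 = $229,260
Less amount previously paid: $229,260 − $34,240 = $195,020
Cap: 8% of $2,143,500 = $171,480
Cap at $171,480: $195,020 exceeds the cap → $171,480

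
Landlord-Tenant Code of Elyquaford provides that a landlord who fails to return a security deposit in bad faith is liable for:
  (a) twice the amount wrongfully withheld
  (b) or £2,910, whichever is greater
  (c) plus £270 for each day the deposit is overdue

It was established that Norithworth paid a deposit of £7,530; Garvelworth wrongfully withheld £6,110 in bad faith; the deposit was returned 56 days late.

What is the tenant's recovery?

£27,340

Doubled: 2 × £6,110 = £12,220
Minimum £2,910: £12,220 meets the minimum, no increase.
Late-return penalty: 56 × £270 = £15,120
Damages plus late penalty: £12,220 + £15,120 = £27,340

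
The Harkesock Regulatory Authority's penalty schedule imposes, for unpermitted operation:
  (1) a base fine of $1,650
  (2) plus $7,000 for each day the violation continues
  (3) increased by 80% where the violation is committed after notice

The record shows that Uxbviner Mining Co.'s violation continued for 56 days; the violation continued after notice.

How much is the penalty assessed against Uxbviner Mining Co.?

Civil penalty: $708,570

Per-day component: 56 × $7,000 = $392,000
Base plus per-day: $1,650 + $392,000 = $393,650
Enhancement: 80% of $393,650 = $314,920
Enhanced fine: $393,650 + $314,920 = $708,570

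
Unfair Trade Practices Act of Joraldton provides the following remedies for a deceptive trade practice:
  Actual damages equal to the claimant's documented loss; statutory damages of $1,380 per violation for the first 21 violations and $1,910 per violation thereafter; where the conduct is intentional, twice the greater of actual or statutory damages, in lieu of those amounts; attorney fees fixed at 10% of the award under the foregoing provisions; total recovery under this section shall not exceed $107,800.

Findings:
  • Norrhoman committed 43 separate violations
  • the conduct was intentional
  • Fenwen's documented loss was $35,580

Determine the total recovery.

$107,800

First 21 violations: 21 × $1,380 = $28,980
Remaining violations: (43 − 21) × $1,910 = $42,020
Statutory damages: $28,980 + $42,020 = $71,000
Greater of actual damages ($35,580) or statutory damages ($71,000): $71,000
Doubled: 2 × $71,000 = $142,000
Attorney fees: 10% of $142,000 = $14,200
Total before cap: $142,000 + $14,200 = $156,200
Cap at $107,800: $156,200 exceeds the cap → $107,800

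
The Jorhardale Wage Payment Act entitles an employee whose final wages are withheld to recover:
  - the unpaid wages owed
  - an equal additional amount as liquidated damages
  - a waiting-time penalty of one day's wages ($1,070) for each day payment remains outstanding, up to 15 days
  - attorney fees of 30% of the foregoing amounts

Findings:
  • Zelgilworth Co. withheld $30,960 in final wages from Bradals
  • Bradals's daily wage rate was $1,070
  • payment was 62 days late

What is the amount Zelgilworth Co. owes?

Liquidated damages (equal amount): $30,960
Penalty days: min(62, 15) = 15
Waiting-time penalty: 15 × $1,070 = $16,050
Subtotal: $30,960 + $30,960 + $16,050 = $77,970
Attorney fees: 30% of $77,970 = $23,391
Total award: $77,970 + $23,391 = $101,361

Total award: $101,361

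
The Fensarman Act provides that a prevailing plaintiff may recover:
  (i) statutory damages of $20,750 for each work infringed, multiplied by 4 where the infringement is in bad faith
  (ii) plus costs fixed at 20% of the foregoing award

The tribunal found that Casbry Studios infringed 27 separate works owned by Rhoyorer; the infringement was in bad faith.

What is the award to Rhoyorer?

$2,689,200

Statutory damages: 27 × $20,750 = $560,250
Multiplied by 4: 4 × $560,250 = $2,241,000
Costs: 20% of $2,241,000 = $448,200
Award plus costs: $2,241,000 + $448,200 = $2,689,200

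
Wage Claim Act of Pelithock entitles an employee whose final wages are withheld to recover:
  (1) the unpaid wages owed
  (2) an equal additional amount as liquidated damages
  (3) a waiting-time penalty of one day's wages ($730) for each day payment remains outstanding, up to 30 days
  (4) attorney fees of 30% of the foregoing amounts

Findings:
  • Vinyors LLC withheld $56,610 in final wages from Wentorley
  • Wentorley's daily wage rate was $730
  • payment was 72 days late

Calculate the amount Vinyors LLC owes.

$175,656

Liquidated damages (equal amount): $56,610
Penalty days: min(72, 30) = 30
Waiting-time penalty: 30 × $730 = $21,900
Subtotal: $56,610 + $56,610 + $21,900 = $135,120
Attorney fees: 30% of $135,120 = $40,536
Total award: $135,120 + $40,536 = $175,656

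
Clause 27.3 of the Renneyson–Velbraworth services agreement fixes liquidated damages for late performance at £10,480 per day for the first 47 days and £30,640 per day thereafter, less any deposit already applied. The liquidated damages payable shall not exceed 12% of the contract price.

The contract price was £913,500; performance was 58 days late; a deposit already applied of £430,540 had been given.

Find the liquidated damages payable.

First 47 days: 47 × £10,480 = £492,560
Remaining days: (58 − 47) × £30,640 = £337,040
Accrued per-day damages: £492,560 + £337,040 = £829,600
Less deposit already applied: £829,600 − £430,540 = £399,060
Cap: 12% of £913,500 = £109,620
Cap at £109,620: £399,060 exceeds the cap → £109,620

£109,620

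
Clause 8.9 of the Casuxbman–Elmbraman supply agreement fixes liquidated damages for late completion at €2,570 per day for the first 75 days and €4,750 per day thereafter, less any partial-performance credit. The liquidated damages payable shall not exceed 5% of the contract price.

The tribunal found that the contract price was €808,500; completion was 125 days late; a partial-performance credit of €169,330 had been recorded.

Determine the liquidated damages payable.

€40,425

First 75 days: 75 × €2,570 = €192,750
Remaining days: (125 − 75) × €4,750 = €237,500
Accrued per-day damages: €192,750 + €237,500 = €430,250
Less partial-performance credit: €430,250 − €169,330 = €260,920
Cap: 5% of €808,500 = €40,425
Cap at €40,425: €260,920 exceeds the cap → €40,425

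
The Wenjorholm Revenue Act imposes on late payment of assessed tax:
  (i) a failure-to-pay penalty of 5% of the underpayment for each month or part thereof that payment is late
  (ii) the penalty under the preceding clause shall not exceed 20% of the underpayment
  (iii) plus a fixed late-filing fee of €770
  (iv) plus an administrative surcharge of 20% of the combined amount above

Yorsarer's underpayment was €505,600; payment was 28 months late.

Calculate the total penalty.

Accrued rate: 5% × 28 = 140%, capped at 20% → 20%
Failure-to-pay penalty: 20% of €505,600 = €101,120
Penalty before surcharge: €101,120 + €770 = €101,890
Administrative surcharge: 20% of €101,890 = €20,378
Total penalty: €101,890 + €20,378 = €122,268

€122,268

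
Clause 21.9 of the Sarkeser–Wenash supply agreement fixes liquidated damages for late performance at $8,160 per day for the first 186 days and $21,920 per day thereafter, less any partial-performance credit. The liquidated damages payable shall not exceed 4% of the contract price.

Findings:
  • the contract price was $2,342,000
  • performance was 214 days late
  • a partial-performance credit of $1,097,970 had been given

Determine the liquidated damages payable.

First 186 days: 186 × $8,160 = $1,517,760
Remaining days: (214 − 186) × $21,920 = $613,760
Accrued per-day damages: $1,517,760 + $613,760 = $2,131,520
Less partial-performance credit: $2,131,520 − $1,097,970 = $1,033,550
Cap: 4% of $2,342,000 = $93,680
Cap at $93,680: $1,033,550 exceeds the cap → $93,680

$93,680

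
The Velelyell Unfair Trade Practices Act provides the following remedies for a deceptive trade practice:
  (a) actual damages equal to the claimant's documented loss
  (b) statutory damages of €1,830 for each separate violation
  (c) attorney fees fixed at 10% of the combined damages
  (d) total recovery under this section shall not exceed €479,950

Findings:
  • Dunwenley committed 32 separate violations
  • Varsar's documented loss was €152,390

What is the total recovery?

Statutory damages: 32 × €1,830 = €58,560
Combined damages: €152,390 + €58,560 = €210,950
Attorney fees: 10% of €210,950 = €21,095
Total before cap: €210,950 + €21,095 = €232,045
Cap at €479,950: €232,045 is within the cap, no reduction.

€232,045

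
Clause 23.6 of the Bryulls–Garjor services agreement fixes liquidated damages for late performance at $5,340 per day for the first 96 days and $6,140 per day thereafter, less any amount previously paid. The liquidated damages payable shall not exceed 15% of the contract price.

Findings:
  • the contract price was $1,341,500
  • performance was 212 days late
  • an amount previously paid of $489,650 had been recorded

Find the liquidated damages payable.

First 96 days: 96 × $5,340 = $512,640
Remaining days: (212 − 96) × $6,140 = $712,240
Accrued per-day damages: $512,640 + $712,240 = $1,224,880
Less amount previously paid: $1,224,880 − $489,650 = $735,230
Cap: 15% of $1,341,500 = $201,225
Cap at $201,225: $735,230 exceeds the cap → $201,225

$201,225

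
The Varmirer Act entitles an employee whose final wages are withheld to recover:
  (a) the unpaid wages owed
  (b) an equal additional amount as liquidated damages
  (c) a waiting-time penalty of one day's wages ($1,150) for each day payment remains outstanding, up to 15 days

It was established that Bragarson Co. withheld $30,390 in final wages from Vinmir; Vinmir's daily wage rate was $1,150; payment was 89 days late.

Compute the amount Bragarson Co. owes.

$78,030

Liquidated damages (equal amount): $30,390
Penalty days: min(89, 15) = 15
Waiting-time penalty: 15 × $1,150 = $17,250
Total award: $30,390 + $30,390 + $17,250 = $78,030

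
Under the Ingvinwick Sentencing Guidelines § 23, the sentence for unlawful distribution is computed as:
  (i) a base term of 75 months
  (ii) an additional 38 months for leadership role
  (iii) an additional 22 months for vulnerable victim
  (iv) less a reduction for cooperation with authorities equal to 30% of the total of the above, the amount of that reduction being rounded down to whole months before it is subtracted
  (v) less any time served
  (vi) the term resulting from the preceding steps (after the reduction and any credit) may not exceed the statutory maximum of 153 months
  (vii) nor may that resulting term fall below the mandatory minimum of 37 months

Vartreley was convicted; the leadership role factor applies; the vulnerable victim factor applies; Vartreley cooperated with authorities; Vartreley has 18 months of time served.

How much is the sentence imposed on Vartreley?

77 months

Leadership role enhancement: +38 months
Vulnerable victim enhancement: +22 months
Adjusted term: 75 months + 38 months + 22 months = 135 months
Cooperation with authorities reduction: 30% of 135 months = 40 months (rounded down)
After reduction: 135 − 40 = 95 months
Less time served: 95 months − 18 months = 77 months
Cap at 153 months: 77 months is within the cap, no reduction.
Minimum 37 months: 77 months meets the minimum, no increase.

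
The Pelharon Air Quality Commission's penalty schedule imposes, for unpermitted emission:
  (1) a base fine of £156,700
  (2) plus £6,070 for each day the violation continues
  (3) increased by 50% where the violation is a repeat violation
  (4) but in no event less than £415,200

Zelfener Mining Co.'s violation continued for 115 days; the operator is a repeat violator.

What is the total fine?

£1,282,125

Per-day component: 115 × £6,070 = £698,050
Base plus per-day: £156,700 + £698,050 = £854,750
Enhancement: 50% of £854,750 = £427,375
Enhanced fine: £854,750 + £427,375 = £1,282,125
Minimum £415,200: £1,282,125 meets the minimum, no increase.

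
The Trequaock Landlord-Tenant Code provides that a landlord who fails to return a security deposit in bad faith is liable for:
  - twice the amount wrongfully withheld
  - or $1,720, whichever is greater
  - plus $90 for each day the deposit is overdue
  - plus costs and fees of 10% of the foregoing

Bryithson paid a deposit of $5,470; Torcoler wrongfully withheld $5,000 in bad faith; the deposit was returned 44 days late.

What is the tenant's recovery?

Doubled: 2 × $5,000 = $10,000
Minimum $1,720: $10,000 meets the minimum, no increase.
Late-return penalty: 44 × $90 = $3,960
Damages plus late penalty: $10,000 + $3,960 = $13,960
Costs and fees: 10% of $13,960 = $1,396
Total recovery: $13,960 + $1,396 = $15,356

$15,356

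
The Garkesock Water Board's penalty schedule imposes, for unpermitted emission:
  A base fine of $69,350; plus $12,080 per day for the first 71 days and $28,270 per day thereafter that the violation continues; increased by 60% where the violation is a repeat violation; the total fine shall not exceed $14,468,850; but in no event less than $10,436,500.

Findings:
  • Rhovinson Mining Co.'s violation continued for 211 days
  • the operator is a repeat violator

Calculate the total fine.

First 71 days: 71 × $12,080 = $857,680
Remaining days: (211 − 71) × $28,270 = $3,957,800
Per-day component: $857,680 + $3,957,800 = $4,815,480
Base plus per-day: $69,350 + $4,815,480 = $4,884,830
Enhancement: 60% of $4,884,830 = $2,930,898
Enhanced fine: $4,884,830 + $2,930,898 = $7,815,728
Cap at $14,468,850: $7,815,728 is within the cap, no reduction.
Minimum $10,436,500: $7,815,728 is below the minimum → $10,436,500

$10,436,500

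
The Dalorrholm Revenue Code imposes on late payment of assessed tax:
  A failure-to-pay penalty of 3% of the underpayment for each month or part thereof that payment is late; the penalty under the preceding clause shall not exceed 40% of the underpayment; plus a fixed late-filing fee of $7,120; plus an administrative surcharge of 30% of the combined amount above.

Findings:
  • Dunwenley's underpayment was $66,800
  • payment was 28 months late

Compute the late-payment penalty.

$43,992

Accrued rate: 3% × 28 = 84%, capped at 40% → 40%
Failure-to-pay penalty: 40% of $66,800 = $26,720
Penalty before surcharge: $26,720 + $7,120 = $33,840
Administrative surcharge: 30% of $33,840 = $10,152
Total penalty: $33,840 + $10,152 = $43,992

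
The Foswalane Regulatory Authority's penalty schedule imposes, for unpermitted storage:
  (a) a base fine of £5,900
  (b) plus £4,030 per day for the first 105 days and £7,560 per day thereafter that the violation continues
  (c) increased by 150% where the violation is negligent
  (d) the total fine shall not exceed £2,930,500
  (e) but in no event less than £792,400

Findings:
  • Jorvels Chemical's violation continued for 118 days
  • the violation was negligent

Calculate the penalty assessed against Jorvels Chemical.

First 105 days: 105 × £4,030 = £423,150
Remaining days: (118 − 105) × £7,560 = £98,280
Per-day component: £423,150 + £98,280 = £521,430
Base plus per-day: £5,900 + £521,430 = £527,330
Enhancement: 150% of £527,330 = £790,995
Enhanced fine: £527,330 + £790,995 = £1,318,325
Cap at £2,930,500: £1,318,325 is within the cap, no reduction.
Minimum £792,400: £1,318,325 meets the minimum, no increase.

Civil penalty: £1,318,325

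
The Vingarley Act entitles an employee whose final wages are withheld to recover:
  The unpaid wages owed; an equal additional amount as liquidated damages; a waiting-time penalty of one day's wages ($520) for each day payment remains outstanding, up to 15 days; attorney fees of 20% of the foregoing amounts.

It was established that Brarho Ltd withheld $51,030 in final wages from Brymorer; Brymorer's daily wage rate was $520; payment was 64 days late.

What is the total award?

Liquidated damages (equal amount): $51,030
Penalty days: min(64, 15) = 15
Waiting-time penalty: 15 × $520 = $7,800
Subtotal: $51,030 + $51,030 + $7,800 = $109,860
Attorney fees: 20% of $109,860 = $21,972
Total award: $109,860 + $21,972 = $131,832

Total award: $131,832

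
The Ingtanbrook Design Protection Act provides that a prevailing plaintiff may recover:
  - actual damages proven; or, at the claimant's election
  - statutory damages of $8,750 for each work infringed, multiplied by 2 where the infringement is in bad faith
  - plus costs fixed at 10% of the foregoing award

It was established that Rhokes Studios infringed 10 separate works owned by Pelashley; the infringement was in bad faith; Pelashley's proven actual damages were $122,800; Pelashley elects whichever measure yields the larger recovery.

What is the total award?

$192,500

Statutory damages: 10 × $8,750 = $87,500
Doubled: 2 × $87,500 = $175,000
Greater of actual damages ($122,800) or enhanced statutory damages ($175,000): $175,000
Costs: 10% of $175,000 = $17,500
Award plus costs: $175,000 + $17,500 = $192,500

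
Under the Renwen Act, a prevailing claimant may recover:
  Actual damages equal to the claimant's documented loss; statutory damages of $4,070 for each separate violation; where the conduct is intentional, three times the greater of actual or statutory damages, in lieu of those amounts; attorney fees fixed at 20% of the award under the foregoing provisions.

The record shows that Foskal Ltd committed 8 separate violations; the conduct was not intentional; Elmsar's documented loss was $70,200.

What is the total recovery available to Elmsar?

Statutory damages: 8 × $4,070 = $32,560
Conduct not intentional: the in-lieu enhancement does not apply.
Actual plus statutory damages: $70,200 + $32,560 = $102,760
Attorney fees: 20% of $102,760 = $20,552
Total recovery: $102,760 + $20,552 = $123,312

$123,312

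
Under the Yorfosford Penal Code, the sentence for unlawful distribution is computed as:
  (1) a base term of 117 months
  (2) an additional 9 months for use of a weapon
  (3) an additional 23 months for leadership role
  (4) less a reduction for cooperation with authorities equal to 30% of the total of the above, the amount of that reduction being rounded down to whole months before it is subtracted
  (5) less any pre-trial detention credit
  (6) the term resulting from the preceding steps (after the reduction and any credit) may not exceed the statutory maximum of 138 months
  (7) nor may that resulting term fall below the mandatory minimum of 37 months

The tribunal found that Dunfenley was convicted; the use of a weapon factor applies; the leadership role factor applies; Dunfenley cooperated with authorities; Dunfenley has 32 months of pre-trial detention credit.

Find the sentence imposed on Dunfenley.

73 months

Use of a weapon enhancement: +9 months
Leadership role enhancement: +23 months
Adjusted term: 117 months + 9 months + 23 months = 149 months
Cooperation with authorities reduction: 30% of 149 months = 44 months (rounded down)
After reduction: 149 − 44 = 105 months
Less pre-trial detention credit: 105 months − 32 months = 73 months
Cap at 138 months: 73 months is within the cap, no reduction.
Minimum 37 months: 73 months meets the minimum, no increase.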